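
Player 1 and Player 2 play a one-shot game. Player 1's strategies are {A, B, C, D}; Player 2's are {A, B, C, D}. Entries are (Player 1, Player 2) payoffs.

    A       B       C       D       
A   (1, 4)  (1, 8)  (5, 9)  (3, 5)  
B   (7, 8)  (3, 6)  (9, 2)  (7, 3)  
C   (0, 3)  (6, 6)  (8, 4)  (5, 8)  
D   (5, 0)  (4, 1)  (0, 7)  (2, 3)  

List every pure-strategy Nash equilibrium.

A profile is a Nash equilibrium when each player is best-responding to the other.
Player 1's best responses — vs A: B (payoff 7); vs B: C (payoff 6); vs C: B (payoff 9); vs D: B (payoff 7).
Player 2's best responses — vs A: C (payoff 9); vs B: A (payoff 8); vs C: D (payoff 8); vs D: C (payoff 7).
The only mutual best response is (B, A); neither player gains by switching there.

(B, A)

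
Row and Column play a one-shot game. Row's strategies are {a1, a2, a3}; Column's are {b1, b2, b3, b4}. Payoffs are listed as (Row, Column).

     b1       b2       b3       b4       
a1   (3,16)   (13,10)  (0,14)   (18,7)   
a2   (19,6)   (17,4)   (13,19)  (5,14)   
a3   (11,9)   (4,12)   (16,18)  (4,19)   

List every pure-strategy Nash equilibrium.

A profile is a Nash equilibrium when each player is best-responding to the other.
Row's best responses — vs b1: a2 (payoff 19); vs b2: a2 (payoff 17); vs b3: a3 (payoff 16); vs b4: a1 (payoff 18).
Column's best responses — vs a1: b1 (payoff 16); vs a2: b3 (payoff 19); vs a3: b4 (payoff 19).
No cell has both players best-responding. For instance, Row's best reply to b2 is a2, but against a2 Column prefers b3 over b2.

None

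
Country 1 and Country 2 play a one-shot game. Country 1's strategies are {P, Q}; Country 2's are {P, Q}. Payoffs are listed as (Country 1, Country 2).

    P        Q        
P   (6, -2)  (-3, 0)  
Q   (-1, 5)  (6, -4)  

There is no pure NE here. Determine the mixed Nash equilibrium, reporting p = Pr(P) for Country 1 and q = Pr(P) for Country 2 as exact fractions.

Each player's mixing probability is pinned down by making the *other* player indifferent.
Country 2 indifferent between P and Q: p·(-2) + (1−p)·5 = p·0 + (1−p)·(-4) ⟹ 5 + (-7)p = (-4) + 4p ⟹ p = 9/11.
Country 1 indifferent between P and Q: q·6 + (1−q)·(-3) = q·(-1) + (1−q)·6 ⟹ (-3) + 9q = 6 + (-7)q ⟹ q = 9/16.

p = 9/11, q = 9/16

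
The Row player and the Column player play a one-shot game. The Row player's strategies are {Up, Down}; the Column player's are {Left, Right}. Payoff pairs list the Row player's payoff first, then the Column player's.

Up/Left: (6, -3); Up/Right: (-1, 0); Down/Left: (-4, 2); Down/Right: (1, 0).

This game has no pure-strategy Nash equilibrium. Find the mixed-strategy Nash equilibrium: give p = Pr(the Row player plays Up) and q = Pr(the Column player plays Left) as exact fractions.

p = 2/5, q = 1/6

Each player's mixing probability is pinned down by making the *other* player indifferent.
The Column player indifferent between Left and Right: p·(-3) + (1−p)·2 = p·0 + (1−p)·0 ⟹ 2 + (-5)p = 0 + 0p ⟹ p = 2/5.
The Row player indifferent between Up and Down: q·6 + (1−q)·(-1) = q·(-4) + (1−q)·1 ⟹ (-1) + 7q = 1 + (-5)q ⟹ q = 1/6.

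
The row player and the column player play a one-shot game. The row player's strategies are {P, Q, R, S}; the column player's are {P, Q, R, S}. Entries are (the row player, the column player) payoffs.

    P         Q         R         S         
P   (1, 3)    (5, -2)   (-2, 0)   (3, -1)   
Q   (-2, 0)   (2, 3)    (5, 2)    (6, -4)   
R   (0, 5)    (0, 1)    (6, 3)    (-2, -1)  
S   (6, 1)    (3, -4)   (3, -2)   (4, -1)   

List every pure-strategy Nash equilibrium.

(S, P)

Check mutual best responses: a cell is a NE iff neither player can gain by unilaterally deviating.
The row player's best responses — vs P: S (payoff 6); vs Q: P (payoff 5); vs R: R (payoff 6); vs S: Q (payoff 6).
The column player's best responses — vs P: P (payoff 3); vs Q: Q (payoff 3); vs R: P (payoff 5); vs S: P (payoff 1).
The only mutual best response is (S, P); neither player gains by switching there.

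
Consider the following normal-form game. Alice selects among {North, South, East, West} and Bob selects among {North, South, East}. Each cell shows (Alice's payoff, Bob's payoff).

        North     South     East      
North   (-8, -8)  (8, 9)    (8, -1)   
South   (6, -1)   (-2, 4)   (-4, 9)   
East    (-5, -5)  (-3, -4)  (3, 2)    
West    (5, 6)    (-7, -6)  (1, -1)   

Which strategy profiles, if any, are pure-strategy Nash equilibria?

(North, South)

A profile is a Nash equilibrium when each player is best-responding to the other.
Alice's best responses — vs North: South (payoff 6); vs South: North (payoff 8); vs East: North (payoff 8).
Bob's best responses — vs North: South (payoff 9); vs South: East (payoff 9); vs East: East (payoff 2); vs West: North (payoff 6).
The only mutual best response is (North, South); neither player gains by switching there.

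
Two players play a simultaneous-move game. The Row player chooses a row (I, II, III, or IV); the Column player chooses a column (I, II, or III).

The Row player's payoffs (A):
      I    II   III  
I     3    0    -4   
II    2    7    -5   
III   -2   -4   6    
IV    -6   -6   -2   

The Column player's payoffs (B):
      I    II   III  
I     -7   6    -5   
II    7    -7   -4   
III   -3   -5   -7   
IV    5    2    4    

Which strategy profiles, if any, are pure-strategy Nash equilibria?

There is no pure-strategy Nash equilibrium

Find each player's best response to every opponent strategy; NE are the intersections.
The Row player's best responses — vs I: I (payoff 3); vs II: II (payoff 7); vs III: III (payoff 6).
The Column player's best responses — vs I: II (payoff 6); vs II: I (payoff 7); vs III: I (payoff -3); vs IV: I (payoff 5).
No cell has both players best-responding. For instance, the Row player's best reply to III is III, but against III the Column player prefers I over III.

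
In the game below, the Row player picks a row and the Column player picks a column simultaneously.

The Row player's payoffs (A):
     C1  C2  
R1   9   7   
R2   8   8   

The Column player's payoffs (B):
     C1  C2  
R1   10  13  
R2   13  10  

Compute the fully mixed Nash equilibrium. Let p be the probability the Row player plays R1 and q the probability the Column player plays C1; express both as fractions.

In a mixed NE each player is indifferent between their pure strategies, so the opponent's mix sets the indifference.
The Column player indifferent between C1 and C2: p·10 + (1−p)·13 = p·13 + (1−p)·10 ⟹ 13 + (-3)p = 10 + 3p ⟹ p = 1/2.
The Row player indifferent between R1 and R2: q·9 + (1−q)·7 = q·8 + (1−q)·8 ⟹ 7 + 2q = 8 + 0q ⟹ q = 1/2.

p = 1/2, q = 1/2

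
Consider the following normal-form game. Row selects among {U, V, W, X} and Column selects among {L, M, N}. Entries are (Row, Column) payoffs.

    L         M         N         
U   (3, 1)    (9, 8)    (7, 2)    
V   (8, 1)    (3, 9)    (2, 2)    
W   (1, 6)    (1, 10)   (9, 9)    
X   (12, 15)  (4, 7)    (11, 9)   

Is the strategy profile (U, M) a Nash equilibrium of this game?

Yes

Holding Column at M: Row gets 9 from U, versus 3 from V, 1 from W, 4 from X. No profitable deviation for Row.
Holding Row at U: Column gets 8 from M, versus 1 from L, 2 from N. No profitable deviation for Column either.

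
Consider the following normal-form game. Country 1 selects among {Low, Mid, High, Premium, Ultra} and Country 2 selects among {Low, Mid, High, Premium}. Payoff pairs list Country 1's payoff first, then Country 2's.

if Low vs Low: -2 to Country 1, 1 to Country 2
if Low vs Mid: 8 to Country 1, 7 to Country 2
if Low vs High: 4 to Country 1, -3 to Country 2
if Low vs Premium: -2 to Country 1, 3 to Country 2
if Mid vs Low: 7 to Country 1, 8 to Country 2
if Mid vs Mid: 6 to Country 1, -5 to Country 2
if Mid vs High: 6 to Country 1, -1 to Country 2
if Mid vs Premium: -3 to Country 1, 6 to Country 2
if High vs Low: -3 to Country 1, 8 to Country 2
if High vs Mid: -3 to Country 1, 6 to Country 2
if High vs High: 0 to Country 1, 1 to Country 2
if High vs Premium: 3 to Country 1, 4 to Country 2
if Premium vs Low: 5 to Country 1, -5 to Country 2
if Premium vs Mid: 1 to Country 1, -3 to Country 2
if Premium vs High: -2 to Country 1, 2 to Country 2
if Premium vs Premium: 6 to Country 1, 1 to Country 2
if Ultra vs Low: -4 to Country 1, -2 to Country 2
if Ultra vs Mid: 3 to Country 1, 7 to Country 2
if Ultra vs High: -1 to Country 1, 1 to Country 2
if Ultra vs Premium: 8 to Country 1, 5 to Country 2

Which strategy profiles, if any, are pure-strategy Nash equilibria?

Check mutual best responses: a cell is a NE iff neither player can gain by unilaterally deviating.
Country 1's best responses — vs Low: Mid (payoff 7); vs Mid: Low (payoff 8); vs High: Mid (payoff 6); vs Premium: Ultra (payoff 8).
Country 2's best responses — vs Low: Mid (payoff 7); vs Mid: Low (payoff 8); vs High: Low (payoff 8); vs Premium: High (payoff 2); vs Ultra: Mid (payoff 7).
Mutual best responses occur at (Low, Mid) and (Mid, Low); at each, neither player gains by switching.

(Low, Mid) and (Mid, Low)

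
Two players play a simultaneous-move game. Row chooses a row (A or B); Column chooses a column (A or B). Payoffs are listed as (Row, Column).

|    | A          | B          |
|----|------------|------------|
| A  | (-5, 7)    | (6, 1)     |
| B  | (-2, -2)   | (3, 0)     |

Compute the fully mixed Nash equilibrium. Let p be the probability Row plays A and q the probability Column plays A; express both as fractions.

p = 1/4, q = 1/2

Each player's mixing probability is pinned down by making the *other* player indifferent.
Column indifferent between A and B: p·7 + (1−p)·(-2) = p·1 + (1−p)·0 ⟹ (-2) + 9p = 0 + 1p ⟹ p = 1/4.
Row indifferent between A and B: q·(-5) + (1−q)·6 = q·(-2) + (1−q)·3 ⟹ 6 + (-11)q = 3 + (-5)q ⟹ q = 1/2.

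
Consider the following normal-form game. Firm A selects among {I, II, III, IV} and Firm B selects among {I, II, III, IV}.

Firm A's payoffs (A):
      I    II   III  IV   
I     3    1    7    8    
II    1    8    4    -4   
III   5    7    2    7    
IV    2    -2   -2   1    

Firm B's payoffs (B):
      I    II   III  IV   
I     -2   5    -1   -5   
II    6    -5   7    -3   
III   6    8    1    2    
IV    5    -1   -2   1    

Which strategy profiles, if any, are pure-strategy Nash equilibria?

There is no pure-strategy Nash equilibrium

Find each player's best response to every opponent strategy; NE are the intersections.
Firm A's best responses — vs I: III (payoff 5); vs II: II (payoff 8); vs III: I (payoff 7); vs IV: I (payoff 8).
Firm B's best responses — vs I: II (payoff 5); vs II: III (payoff 7); vs III: II (payoff 8); vs IV: I (payoff 5).
No cell has both players best-responding. For instance, Firm A's best reply to IV is I, but against I Firm B prefers II over IV.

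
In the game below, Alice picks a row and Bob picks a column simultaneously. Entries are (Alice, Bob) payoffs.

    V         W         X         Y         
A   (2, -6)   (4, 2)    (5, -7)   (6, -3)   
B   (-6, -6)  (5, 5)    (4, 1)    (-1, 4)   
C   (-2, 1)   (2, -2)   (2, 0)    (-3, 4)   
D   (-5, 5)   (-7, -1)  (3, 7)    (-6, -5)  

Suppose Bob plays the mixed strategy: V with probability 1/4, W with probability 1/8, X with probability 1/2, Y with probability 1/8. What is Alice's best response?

Compute Alice's expected payoff from each pure strategy against the given mix.
A: (1/4)·2 + (1/8)·4 + (1/2)·5 + (1/8)·6 = 17/4
B: (1/4)·(-6) + (1/8)·5 + (1/2)·4 + (1/8)·(-1) = 1
C: (1/4)·(-2) + (1/8)·2 + (1/2)·2 + (1/8)·(-3) = 3/8
D: (1/4)·(-5) + (1/8)·(-7) + (1/2)·3 + (1/8)·(-6) = -11/8
Highest expected payoff is 17/4, from A.

A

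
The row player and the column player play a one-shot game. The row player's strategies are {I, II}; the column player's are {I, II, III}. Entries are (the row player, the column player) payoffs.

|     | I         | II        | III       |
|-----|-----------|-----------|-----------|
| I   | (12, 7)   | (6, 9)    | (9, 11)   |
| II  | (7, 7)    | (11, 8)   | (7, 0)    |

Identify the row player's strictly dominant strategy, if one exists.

A strategy is strictly dominant if it gives the row player a strictly higher payoff than every other strategy, against every choice by the opponent.
I is not dominant: against II, II gives 11 > 6.
II is not dominant: against I, I gives 12 > 7.
No single strategy is best against every opponent action.

No strictly dominant strategy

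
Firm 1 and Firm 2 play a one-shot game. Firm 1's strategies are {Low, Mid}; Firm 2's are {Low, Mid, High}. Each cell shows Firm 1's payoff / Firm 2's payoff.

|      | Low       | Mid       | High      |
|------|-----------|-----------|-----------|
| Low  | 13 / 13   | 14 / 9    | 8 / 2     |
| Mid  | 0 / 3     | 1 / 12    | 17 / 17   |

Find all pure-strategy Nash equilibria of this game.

(Low, Low) and (Mid, High)

A profile is a Nash equilibrium when each player is best-responding to the other.
Firm 1's best responses — vs Low: Low (payoff 13); vs Mid: Low (payoff 14); vs High: Mid (payoff 17).
Firm 2's best responses — vs Low: Low (payoff 13); vs Mid: High (payoff 17).
Mutual best responses occur at (Low, Low) and (Mid, High); at each, neither player gains by switching.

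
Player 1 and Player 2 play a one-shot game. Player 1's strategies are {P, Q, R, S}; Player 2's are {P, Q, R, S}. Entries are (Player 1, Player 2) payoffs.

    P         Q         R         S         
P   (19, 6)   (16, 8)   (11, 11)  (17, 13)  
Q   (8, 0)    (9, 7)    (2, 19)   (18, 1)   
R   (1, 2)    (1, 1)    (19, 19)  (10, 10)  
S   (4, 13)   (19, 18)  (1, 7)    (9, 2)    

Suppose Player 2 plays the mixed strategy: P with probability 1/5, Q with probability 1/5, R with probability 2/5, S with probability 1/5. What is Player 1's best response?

Player 1's best reply maximizes expected payoff against the mix.
P: (1/5)·19 + (1/5)·16 + (2/5)·11 + (1/5)·17 = 74/5
Q: (1/5)·8 + (1/5)·9 + (2/5)·2 + (1/5)·18 = 39/5
R: (1/5)·1 + (1/5)·1 + (2/5)·19 + (1/5)·10 = 10
S: (1/5)·4 + (1/5)·19 + (2/5)·1 + (1/5)·9 = 34/5
Highest expected payoff is 74/5, from P.

P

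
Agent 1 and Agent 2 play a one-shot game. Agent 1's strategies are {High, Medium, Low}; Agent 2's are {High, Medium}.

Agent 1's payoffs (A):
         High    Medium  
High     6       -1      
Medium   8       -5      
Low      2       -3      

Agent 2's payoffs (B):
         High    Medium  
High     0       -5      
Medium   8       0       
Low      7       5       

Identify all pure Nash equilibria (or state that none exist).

(Medium, High)

Check mutual best responses: a cell is a NE iff neither player can gain by unilaterally deviating.
Agent 1's best responses — vs High: Medium (payoff 8); vs Medium: High (payoff -1).
Agent 2's best responses — vs High: High (payoff 0); vs Medium: High (payoff 8); vs Low: High (payoff 7).
The only mutual best response is (Medium, High); neither player gains by switching there.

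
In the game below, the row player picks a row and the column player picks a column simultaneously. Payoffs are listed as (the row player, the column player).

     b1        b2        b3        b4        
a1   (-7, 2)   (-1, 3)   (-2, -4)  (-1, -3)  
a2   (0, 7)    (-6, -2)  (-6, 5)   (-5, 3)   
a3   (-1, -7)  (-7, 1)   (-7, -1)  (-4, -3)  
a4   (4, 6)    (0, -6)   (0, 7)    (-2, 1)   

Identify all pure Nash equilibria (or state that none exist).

Check mutual best responses: a cell is a NE iff neither player can gain by unilaterally deviating.
The row player's best responses — vs b1: a4 (payoff 4); vs b2: a4 (payoff 0); vs b3: a4 (payoff 0); vs b4: a1 (payoff -1).
The column player's best responses — vs a1: b2 (payoff 3); vs a2: b1 (payoff 7); vs a3: b2 (payoff 1); vs a4: b3 (payoff 7).
The only mutual best response is (a4, b3); neither player gains by switching there.

(a4, b3)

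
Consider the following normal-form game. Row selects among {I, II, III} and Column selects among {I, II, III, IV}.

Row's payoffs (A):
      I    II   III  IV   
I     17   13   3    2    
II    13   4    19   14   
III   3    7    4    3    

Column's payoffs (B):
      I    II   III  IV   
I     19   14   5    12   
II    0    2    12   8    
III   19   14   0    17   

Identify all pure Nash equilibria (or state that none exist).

(I, I) and (II, III)

A profile is a Nash equilibrium when each player is best-responding to the other.
Row's best responses — vs I: I (payoff 17); vs II: I (payoff 13); vs III: II (payoff 19); vs IV: II (payoff 14).
Column's best responses — vs I: I (payoff 19); vs II: III (payoff 12); vs III: I (payoff 19).
Mutual best responses occur at (I, I) and (II, III); at each, neither player gains by switching.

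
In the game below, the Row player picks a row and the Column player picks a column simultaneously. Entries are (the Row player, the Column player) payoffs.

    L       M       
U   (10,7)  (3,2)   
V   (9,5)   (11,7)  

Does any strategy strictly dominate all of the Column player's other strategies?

No strictly dominant strategy

Check whether one of the Column player's strategies beats all alternatives regardless of what the opponent does.
L is not dominant: against V, M gives 7 > 5.
M is not dominant: against U, L gives 7 > 2.
No single strategy is best against every opponent action.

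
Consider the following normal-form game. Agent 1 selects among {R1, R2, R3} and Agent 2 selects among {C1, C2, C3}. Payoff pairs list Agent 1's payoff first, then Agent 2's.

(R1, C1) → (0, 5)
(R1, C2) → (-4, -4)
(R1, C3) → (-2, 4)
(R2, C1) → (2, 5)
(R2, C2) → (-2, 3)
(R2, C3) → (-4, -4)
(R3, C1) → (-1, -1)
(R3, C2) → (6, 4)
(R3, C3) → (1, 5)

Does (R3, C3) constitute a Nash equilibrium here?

Yes

Holding Agent 2 at C3: Agent 1 gets 1 from R3, versus -2 from R1, -4 from R2. No profitable deviation for Agent 1.
Holding Agent 1 at R3: Agent 2 gets 5 from C3, versus -1 from C1, 4 from C2. No profitable deviation for Agent 2 either.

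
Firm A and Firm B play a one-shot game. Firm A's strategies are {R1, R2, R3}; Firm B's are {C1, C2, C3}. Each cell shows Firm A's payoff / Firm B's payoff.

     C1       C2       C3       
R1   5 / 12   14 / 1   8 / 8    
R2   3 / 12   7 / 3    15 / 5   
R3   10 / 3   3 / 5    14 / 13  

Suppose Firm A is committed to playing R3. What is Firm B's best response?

With Firm A fixed at R3, Firm B's payoffs are: C1 → 3, C2 → 5, C3 → 13.
The maximum is 13, achieved by C3.

C3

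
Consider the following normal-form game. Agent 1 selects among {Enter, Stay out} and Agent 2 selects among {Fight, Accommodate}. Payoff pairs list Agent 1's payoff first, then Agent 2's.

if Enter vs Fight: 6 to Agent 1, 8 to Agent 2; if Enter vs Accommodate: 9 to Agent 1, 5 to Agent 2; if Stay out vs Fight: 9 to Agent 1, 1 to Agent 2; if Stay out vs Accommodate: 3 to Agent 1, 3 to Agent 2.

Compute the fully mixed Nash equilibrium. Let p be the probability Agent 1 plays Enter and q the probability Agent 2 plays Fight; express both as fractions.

Each player's mixing probability is pinned down by making the *other* player indifferent.
Agent 2 indifferent between Fight and Accommodate: p·8 + (1−p)·1 = p·5 + (1−p)·3 ⟹ 1 + 7p = 3 + 2p ⟹ p = 2/5.
Agent 1 indifferent between Enter and Stay out: q·6 + (1−q)·9 = q·9 + (1−q)·3 ⟹ 9 + (-3)q = 3 + 6q ⟹ q = 2/3.

p = 2/5, q = 2/3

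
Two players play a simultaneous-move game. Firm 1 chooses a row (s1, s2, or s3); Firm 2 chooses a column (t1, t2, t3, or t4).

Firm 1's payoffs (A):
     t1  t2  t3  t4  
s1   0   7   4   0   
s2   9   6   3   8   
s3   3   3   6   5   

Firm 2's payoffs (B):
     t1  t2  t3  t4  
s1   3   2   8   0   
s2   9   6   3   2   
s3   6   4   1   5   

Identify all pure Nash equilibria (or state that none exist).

Check mutual best responses: a cell is a NE iff neither player can gain by unilaterally deviating.
Firm 1's best responses — vs t1: s2 (payoff 9); vs t2: s1 (payoff 7); vs t3: s3 (payoff 6); vs t4: s2 (payoff 8).
Firm 2's best responses — vs s1: t3 (payoff 8); vs s2: t1 (payoff 9); vs s3: t1 (payoff 6).
The only mutual best response is (s2, t1); neither player gains by switching there.

(s2, t1)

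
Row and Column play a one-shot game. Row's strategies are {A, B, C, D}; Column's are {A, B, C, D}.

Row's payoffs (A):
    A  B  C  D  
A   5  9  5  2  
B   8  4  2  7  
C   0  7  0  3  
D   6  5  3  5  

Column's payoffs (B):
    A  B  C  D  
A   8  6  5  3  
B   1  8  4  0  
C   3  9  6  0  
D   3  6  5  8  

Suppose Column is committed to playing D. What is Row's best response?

With Column fixed at D, Row's payoffs are: A → 2, B → 7, C → 3, D → 5.
The maximum is 7, achieved by B.

B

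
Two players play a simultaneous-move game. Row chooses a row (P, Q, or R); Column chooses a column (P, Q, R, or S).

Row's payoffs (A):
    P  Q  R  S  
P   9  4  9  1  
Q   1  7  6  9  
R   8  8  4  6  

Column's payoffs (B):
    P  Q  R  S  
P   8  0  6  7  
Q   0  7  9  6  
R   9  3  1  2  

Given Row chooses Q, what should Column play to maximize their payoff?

With Row fixed at Q, Column's payoffs are: P → 0, Q → 7, R → 9, S → 6.
The maximum is 9, achieved by R.

R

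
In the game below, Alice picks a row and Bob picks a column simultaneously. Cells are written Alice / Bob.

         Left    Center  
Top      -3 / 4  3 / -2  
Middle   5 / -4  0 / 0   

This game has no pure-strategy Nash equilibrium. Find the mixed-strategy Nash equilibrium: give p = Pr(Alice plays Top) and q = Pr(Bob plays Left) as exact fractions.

p = 2/5, q = 3/11

In a mixed NE each player is indifferent between their pure strategies, so the opponent's mix sets the indifference.
Bob indifferent between Left and Center: p·4 + (1−p)·(-4) = p·(-2) + (1−p)·0 ⟹ (-4) + 8p = 0 + (-2)p ⟹ p = 2/5.
Alice indifferent between Top and Middle: q·(-3) + (1−q)·3 = q·5 + (1−q)·0 ⟹ 3 + (-6)q = 0 + 5q ⟹ q = 3/11.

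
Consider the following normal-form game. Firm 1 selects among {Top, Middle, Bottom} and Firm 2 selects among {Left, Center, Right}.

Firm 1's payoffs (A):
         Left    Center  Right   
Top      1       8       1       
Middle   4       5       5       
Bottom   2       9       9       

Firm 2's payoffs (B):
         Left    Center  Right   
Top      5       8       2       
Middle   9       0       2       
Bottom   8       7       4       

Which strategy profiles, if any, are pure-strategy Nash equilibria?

A profile is a Nash equilibrium when each player is best-responding to the other.
Firm 1's best responses — vs Left: Middle (payoff 4); vs Center: Bottom (payoff 9); vs Right: Bottom (payoff 9).
Firm 2's best responses — vs Top: Center (payoff 8); vs Middle: Left (payoff 9); vs Bottom: Left (payoff 8).
The only mutual best response is (Middle, Left); neither player gains by switching there.

(Middle, Left)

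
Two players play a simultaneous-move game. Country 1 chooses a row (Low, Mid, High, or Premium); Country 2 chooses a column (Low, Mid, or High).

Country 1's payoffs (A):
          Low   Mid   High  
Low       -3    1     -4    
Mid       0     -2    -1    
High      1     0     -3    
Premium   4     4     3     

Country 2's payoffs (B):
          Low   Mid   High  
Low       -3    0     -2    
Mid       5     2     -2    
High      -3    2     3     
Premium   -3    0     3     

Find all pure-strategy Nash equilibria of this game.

(Premium, High)

Check mutual best responses: a cell is a NE iff neither player can gain by unilaterally deviating.
Country 1's best responses — vs Low: Premium (payoff 4); vs Mid: Premium (payoff 4); vs High: Premium (payoff 3).
Country 2's best responses — vs Low: Mid (payoff 0); vs Mid: Low (payoff 5); vs High: High (payoff 3); vs Premium: High (payoff 3).
The only mutual best response is (Premium, High); neither player gains by switching there.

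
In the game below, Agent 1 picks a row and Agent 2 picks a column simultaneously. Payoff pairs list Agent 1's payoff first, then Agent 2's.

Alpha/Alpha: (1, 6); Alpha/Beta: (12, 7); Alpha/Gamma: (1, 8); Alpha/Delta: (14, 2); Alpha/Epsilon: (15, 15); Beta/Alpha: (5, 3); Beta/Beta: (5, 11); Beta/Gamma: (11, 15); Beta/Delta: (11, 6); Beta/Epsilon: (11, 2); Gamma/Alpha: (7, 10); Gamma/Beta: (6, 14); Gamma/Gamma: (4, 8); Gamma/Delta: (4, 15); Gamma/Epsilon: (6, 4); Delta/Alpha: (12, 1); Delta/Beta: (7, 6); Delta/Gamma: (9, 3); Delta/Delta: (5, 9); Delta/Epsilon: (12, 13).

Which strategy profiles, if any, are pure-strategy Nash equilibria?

A profile is a Nash equilibrium when each player is best-responding to the other.
Agent 1's best responses — vs Alpha: Delta (payoff 12); vs Beta: Alpha (payoff 12); vs Gamma: Beta (payoff 11); vs Delta: Alpha (payoff 14); vs Epsilon: Alpha (payoff 15).
Agent 2's best responses — vs Alpha: Epsilon (payoff 15); vs Beta: Gamma (payoff 15); vs Gamma: Delta (payoff 15); vs Delta: Epsilon (payoff 13).
Mutual best responses occur at (Alpha, Epsilon) and (Beta, Gamma); at each, neither player gains by switching.

(Alpha, Epsilon) and (Beta, Gamma)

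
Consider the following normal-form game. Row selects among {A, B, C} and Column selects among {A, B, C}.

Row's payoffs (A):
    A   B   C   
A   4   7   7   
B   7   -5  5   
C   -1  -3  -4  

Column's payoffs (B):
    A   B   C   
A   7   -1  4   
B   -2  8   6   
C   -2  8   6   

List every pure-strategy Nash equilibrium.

A profile is a Nash equilibrium when each player is best-responding to the other.
Row's best responses — vs A: B (payoff 7); vs B: A (payoff 7); vs C: A (payoff 7).
Column's best responses — vs A: A (payoff 7); vs B: B (payoff 8); vs C: B (payoff 8).
No cell has both players best-responding. For instance, Row's best reply to A is B, but against B Column prefers B over A.

There is no pure-strategy Nash equilibrium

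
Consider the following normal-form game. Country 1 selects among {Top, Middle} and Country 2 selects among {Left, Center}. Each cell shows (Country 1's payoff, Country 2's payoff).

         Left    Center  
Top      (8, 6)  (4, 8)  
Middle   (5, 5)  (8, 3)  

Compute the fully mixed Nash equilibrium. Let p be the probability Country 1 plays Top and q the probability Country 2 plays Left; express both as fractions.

p = 1/2, q = 4/7

In a mixed NE each player is indifferent between their pure strategies, so the opponent's mix sets the indifference.
Country 2 indifferent between Left and Center: p·6 + (1−p)·5 = p·8 + (1−p)·3 ⟹ 5 + 1p = 3 + 5p ⟹ p = 1/2.
Country 1 indifferent between Top and Middle: q·8 + (1−q)·4 = q·5 + (1−q)·8 ⟹ 4 + 4q = 8 + (-3)q ⟹ q = 4/7.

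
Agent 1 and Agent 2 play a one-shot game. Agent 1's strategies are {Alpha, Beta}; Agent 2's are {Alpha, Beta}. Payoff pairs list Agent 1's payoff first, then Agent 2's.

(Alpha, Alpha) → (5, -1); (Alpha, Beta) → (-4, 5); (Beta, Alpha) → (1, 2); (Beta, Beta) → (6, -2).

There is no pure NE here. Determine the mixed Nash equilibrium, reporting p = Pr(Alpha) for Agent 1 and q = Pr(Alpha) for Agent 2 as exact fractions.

Each player's mixing probability is pinned down by making the *other* player indifferent.
Agent 2 indifferent between Alpha and Beta: p·(-1) + (1−p)·2 = p·5 + (1−p)·(-2) ⟹ 2 + (-3)p = (-2) + 7p ⟹ p = 2/5.
Agent 1 indifferent between Alpha and Beta: q·5 + (1−q)·(-4) = q·1 + (1−q)·6 ⟹ (-4) + 9q = 6 + (-5)q ⟹ q = 5/7.

p = 2/5, q = 5/7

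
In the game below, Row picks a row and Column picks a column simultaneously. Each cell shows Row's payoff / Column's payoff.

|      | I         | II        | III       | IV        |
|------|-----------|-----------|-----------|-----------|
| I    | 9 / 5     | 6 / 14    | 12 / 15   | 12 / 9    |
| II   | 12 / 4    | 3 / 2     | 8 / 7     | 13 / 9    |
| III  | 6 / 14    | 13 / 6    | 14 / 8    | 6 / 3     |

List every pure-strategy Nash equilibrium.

(II, IV)

A profile is a Nash equilibrium when each player is best-responding to the other.
Row's best responses — vs I: II (payoff 12); vs II: III (payoff 13); vs III: III (payoff 14); vs IV: II (payoff 13).
Column's best responses — vs I: III (payoff 15); vs II: IV (payoff 9); vs III: I (payoff 14).
The only mutual best response is (II, IV); neither player gains by switching there.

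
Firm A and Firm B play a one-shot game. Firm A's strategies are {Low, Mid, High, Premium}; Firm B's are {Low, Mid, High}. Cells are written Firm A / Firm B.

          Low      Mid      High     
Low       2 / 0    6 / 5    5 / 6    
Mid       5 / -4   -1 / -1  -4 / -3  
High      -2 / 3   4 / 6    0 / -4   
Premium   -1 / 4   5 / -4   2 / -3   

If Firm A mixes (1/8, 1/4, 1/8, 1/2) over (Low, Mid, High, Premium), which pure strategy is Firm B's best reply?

Compute Firm B's expected payoff from each pure strategy against the given mix.
Low: (1/8)·0 + (1/4)·(-4) + (1/8)·3 + (1/2)·4 = 11/8
Mid: (1/8)·5 + (1/4)·(-1) + (1/8)·6 + (1/2)·(-4) = -7/8
High: (1/8)·6 + (1/4)·(-3) + (1/8)·(-4) + (1/2)·(-3) = -2
Highest expected payoff is 11/8, from Low.

Low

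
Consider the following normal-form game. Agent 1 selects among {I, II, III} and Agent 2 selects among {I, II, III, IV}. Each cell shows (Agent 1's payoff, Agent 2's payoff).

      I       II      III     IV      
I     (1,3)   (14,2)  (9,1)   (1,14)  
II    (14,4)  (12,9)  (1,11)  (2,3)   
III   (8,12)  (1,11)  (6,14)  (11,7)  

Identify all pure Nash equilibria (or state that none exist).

Check mutual best responses: a cell is a NE iff neither player can gain by unilaterally deviating.
Agent 1's best responses — vs I: II (payoff 14); vs II: I (payoff 14); vs III: I (payoff 9); vs IV: III (payoff 11).
Agent 2's best responses — vs I: IV (payoff 14); vs II: III (payoff 11); vs III: III (payoff 14).
No cell has both players best-responding. For instance, Agent 1's best reply to II is I, but against I Agent 2 prefers IV over II.

There is no pure-strategy Nash equilibrium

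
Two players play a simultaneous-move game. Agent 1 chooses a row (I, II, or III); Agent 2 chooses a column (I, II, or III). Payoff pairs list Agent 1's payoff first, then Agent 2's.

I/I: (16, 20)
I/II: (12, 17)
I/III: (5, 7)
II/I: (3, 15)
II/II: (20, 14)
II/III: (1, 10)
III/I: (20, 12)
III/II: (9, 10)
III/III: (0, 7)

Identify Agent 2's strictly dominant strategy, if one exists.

I

Check whether one of Agent 2's strategies beats all alternatives regardless of what the opponent does.
I strictly dominates: vs I: 20 > each of {17, 7}; vs II: 15 > each of {14, 10}; vs III: 12 > each of {10, 7}.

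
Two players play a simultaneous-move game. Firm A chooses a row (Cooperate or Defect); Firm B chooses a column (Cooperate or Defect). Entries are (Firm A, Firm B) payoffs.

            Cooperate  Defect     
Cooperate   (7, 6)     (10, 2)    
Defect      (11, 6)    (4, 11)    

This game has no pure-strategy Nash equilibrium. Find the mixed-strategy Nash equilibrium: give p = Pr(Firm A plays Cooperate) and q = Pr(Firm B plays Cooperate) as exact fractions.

In a mixed NE each player is indifferent between their pure strategies, so the opponent's mix sets the indifference.
Firm B indifferent between Cooperate and Defect: p·6 + (1−p)·6 = p·2 + (1−p)·11 ⟹ 6 + 0p = 11 + (-9)p ⟹ p = 5/9.
Firm A indifferent between Cooperate and Defect: q·7 + (1−q)·10 = q·11 + (1−q)·4 ⟹ 10 + (-3)q = 4 + 7q ⟹ q = 3/5.

p = 5/9, q = 3/5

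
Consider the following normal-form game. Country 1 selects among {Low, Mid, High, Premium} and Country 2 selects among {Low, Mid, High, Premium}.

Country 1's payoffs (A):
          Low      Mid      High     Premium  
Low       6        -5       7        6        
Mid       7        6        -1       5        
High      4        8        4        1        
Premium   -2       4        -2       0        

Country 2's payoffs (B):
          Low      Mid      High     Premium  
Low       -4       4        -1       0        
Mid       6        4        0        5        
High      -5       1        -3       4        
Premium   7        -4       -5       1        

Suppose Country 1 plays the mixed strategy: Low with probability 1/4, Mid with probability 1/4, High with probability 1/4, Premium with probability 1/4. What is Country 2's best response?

Country 2's best reply maximizes expected payoff against the mix.
Low: (1/4)·(-4) + (1/4)·6 + (1/4)·(-5) + (1/4)·7 = 1
Mid: (1/4)·4 + (1/4)·4 + (1/4)·1 + (1/4)·(-4) = 5/4
High: (1/4)·(-1) + (1/4)·0 + (1/4)·(-3) + (1/4)·(-5) = -9/4
Premium: (1/4)·0 + (1/4)·5 + (1/4)·4 + (1/4)·1 = 5/2
Highest expected payoff is 5/2, from Premium.

Premium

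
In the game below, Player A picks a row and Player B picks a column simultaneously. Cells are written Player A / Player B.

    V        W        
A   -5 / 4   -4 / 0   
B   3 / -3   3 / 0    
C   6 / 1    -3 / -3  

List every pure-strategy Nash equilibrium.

A profile is a Nash equilibrium when each player is best-responding to the other.
Player A's best responses — vs V: C (payoff 6); vs W: B (payoff 3).
Player B's best responses — vs A: V (payoff 4); vs B: W (payoff 0); vs C: V (payoff 1).
Mutual best responses occur at (B, W) and (C, V); at each, neither player gains by switching.

(B, W) and (C, V)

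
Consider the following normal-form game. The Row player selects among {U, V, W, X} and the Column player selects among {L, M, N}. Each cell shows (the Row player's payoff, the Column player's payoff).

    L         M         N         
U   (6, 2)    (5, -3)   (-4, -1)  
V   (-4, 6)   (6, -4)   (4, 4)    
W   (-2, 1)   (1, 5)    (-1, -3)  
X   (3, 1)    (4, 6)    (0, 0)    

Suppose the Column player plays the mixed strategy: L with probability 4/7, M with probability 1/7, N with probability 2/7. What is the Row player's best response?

Compute the Row player's expected payoff from each pure strategy against the given mix.
U: (4/7)·6 + (1/7)·5 + (2/7)·(-4) = 3
V: (4/7)·(-4) + (1/7)·6 + (2/7)·4 = -2/7
W: (4/7)·(-2) + (1/7)·1 + (2/7)·(-1) = -9/7
X: (4/7)·3 + (1/7)·4 + (2/7)·0 = 16/7
Highest expected payoff is 3, from U.

U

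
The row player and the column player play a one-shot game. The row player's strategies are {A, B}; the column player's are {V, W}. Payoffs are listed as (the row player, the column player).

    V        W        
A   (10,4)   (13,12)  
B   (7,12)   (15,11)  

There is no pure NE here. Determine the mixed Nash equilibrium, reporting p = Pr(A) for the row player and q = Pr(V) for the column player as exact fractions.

In a mixed NE each player is indifferent between their pure strategies, so the opponent's mix sets the indifference.
The column player indifferent between V and W: p·4 + (1−p)·12 = p·12 + (1−p)·11 ⟹ 12 + (-8)p = 11 + 1p ⟹ p = 1/9.
The row player indifferent between A and B: q·10 + (1−q)·13 = q·7 + (1−q)·15 ⟹ 13 + (-3)q = 15 + (-8)q ⟹ q = 2/5.

p = 1/9, q = 2/5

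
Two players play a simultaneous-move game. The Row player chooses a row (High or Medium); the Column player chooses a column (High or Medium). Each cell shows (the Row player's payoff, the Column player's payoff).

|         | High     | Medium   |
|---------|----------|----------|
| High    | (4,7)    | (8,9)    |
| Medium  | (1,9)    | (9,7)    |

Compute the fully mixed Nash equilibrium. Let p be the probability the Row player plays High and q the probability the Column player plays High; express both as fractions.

p = 1/2, q = 1/4

Each player's mixing probability is pinned down by making the *other* player indifferent.
The Column player indifferent between High and Medium: p·7 + (1−p)·9 = p·9 + (1−p)·7 ⟹ 9 + (-2)p = 7 + 2p ⟹ p = 1/2.
The Row player indifferent between High and Medium: q·4 + (1−q)·8 = q·1 + (1−q)·9 ⟹ 8 + (-4)q = 9 + (-8)q ⟹ q = 1/4.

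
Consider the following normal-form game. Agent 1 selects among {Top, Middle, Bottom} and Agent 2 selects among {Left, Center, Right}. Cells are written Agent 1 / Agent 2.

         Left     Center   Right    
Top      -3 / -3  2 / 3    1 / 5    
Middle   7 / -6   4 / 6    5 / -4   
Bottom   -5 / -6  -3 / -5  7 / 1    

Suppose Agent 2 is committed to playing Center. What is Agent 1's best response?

Middle

With Agent 2 fixed at Center, Agent 1's payoffs are: Top → 2, Middle → 4, Bottom → -3.
The maximum is 4, achieved by Middle.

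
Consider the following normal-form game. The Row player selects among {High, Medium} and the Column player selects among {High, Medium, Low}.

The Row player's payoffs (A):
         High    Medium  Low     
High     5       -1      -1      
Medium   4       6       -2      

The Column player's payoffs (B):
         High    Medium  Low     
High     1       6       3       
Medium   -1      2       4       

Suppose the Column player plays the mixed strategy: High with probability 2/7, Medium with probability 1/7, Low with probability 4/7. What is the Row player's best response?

Medium

Compute the Row player's expected payoff from each pure strategy against the given mix.
High: (2/7)·5 + (1/7)·(-1) + (4/7)·(-1) = 5/7
Medium: (2/7)·4 + (1/7)·6 + (4/7)·(-2) = 6/7
Highest expected payoff is 6/7, from Medium.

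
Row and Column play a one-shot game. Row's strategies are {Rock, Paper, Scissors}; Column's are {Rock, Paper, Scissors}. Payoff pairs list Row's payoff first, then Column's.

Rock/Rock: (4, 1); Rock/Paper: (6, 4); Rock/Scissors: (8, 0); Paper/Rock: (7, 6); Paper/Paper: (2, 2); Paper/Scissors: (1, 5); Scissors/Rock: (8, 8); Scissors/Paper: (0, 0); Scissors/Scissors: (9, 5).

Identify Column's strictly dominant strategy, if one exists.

None

A strategy is strictly dominant if it gives Column a strictly higher payoff than every other strategy, against every choice by the opponent.
Rock is not dominant: against Rock, Paper gives 4 > 1.
Paper is not dominant: against Paper, Rock gives 6 > 2.
Scissors is not dominant: against Rock, Rock gives 1 > 0.
No single strategy is best against every opponent action.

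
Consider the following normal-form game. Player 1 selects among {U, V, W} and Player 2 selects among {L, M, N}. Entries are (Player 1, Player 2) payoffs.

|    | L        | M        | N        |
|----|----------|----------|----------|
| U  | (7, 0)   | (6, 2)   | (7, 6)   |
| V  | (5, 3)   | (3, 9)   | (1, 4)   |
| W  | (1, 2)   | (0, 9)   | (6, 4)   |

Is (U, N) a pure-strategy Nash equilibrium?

Holding Player 2 at N: Player 1 gets 7 from U, versus 1 from V, 6 from W. No profitable deviation for Player 1.
Holding Player 1 at U: Player 2 gets 6 from N, versus 0 from L, 2 from M. No profitable deviation for Player 2 either.

Yes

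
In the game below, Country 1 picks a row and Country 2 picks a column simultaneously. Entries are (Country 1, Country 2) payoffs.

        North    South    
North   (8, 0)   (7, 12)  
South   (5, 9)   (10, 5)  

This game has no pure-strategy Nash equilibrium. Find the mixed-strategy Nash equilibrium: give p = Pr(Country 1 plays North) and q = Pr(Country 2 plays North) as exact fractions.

Each player's mixing probability is pinned down by making the *other* player indifferent.
Country 2 indifferent between North and South: p·0 + (1−p)·9 = p·12 + (1−p)·5 ⟹ 9 + (-9)p = 5 + 7p ⟹ p = 1/4.
Country 1 indifferent between North and South: q·8 + (1−q)·7 = q·5 + (1−q)·10 ⟹ 7 + 1q = 10 + (-5)q ⟹ q = 1/2.

p = 1/4, q = 1/2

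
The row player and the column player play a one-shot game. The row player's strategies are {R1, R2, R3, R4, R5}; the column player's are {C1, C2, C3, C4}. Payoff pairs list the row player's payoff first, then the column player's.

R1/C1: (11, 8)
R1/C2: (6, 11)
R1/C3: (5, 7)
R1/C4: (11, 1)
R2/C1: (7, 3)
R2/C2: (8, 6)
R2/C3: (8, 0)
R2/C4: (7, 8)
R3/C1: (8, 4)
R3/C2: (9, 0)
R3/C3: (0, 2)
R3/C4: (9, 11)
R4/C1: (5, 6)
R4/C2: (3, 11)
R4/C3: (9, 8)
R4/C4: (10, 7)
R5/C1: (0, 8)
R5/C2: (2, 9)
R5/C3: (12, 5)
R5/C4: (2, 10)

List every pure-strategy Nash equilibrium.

None

Find each player's best response to every opponent strategy; NE are the intersections.
The row player's best responses — vs C1: R1 (payoff 11); vs C2: R3 (payoff 9); vs C3: R5 (payoff 12); vs C4: R1 (payoff 11).
The column player's best responses — vs R1: C2 (payoff 11); vs R2: C4 (payoff 8); vs R3: C4 (payoff 11); vs R4: C2 (payoff 11); vs R5: C4 (payoff 10).
No cell has both players best-responding. For instance, the row player's best reply to C2 is R3, but against R3 the column player prefers C4 over C2.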